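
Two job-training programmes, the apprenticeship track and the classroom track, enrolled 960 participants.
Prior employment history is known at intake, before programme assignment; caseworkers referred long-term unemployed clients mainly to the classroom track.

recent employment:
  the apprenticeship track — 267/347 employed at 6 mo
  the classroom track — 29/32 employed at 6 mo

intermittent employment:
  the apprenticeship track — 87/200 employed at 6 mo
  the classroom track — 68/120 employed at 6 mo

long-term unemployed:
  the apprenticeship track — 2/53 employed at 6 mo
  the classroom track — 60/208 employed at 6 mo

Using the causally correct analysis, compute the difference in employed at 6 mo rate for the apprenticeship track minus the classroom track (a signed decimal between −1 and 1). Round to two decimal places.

Since prior employment history is a pre-existing factor (not a product of the programme) and it affects the outcome on its own, it is a confounder. The stratified rates, not the pooled rate, identify the causal effect.
Adjusting over the population distribution of prior employment history: 0.395·(0.769−0.906) + 0.333·(0.435−0.567) + 0.272·(0.038−0.288) = -0.166.

-0.17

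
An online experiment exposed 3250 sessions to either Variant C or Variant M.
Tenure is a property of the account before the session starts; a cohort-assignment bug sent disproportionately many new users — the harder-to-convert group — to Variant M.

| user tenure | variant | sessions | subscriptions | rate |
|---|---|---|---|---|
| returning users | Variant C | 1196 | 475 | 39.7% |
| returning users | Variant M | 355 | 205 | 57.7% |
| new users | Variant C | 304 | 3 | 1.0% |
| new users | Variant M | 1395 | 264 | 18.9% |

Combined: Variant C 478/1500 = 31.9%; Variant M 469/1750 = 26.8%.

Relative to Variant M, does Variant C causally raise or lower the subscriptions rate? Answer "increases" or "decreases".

Here user tenure is a common cause — it drives both which variant a case falls under and the outcome. The crude comparison mixes populations; the stratum-specific rates are the causally relevant ones.
Within each level — returning users: 39.7% vs 57.7%; new users: 1.0% vs 18.9% — Variant M is higher every time.

decreases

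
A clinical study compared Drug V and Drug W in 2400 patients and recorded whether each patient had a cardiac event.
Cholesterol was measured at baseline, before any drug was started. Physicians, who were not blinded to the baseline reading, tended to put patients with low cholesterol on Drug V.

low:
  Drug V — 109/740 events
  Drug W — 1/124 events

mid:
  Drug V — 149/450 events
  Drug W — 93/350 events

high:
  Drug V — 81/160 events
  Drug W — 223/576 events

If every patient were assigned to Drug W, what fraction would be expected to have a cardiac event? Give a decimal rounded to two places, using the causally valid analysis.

0.21

The stratified and pooled comparisons disagree (Drug W wins within each cholesterol; Drug V wins overall), so the answer turns on the causal role of cholesterol.
Cholesterol differs across drugs for reasons unrelated to any effect of the drug itself, and it separately predicts the outcome — a classic confounder. We must compare within cholesterol levels.
Standardising Drug W to the population cholesterol mix: 0.360·1/124 + 0.333·93/350 + 0.307·223/576 = 0.210.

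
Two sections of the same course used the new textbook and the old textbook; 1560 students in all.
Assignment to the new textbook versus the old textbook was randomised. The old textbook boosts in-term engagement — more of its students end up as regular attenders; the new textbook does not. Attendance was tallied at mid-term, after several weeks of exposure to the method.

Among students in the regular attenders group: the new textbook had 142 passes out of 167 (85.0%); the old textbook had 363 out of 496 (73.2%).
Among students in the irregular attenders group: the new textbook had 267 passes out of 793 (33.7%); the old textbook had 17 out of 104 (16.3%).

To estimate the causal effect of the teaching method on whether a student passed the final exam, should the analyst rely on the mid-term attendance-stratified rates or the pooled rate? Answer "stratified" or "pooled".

pooled

the new textbook is higher inside every mid-term attendance stratum but the old textbook is higher in aggregate. Whether to stratify depends on how mid-term attendance relates to the teaching method.
Mid-term attendance is downstream of the teaching method. One should not condition on a consequence of treatment, so the overall rates are the right comparison.
Pooled: the new textbook 42.6% vs the old textbook 63.3%; the old textbook is higher overall.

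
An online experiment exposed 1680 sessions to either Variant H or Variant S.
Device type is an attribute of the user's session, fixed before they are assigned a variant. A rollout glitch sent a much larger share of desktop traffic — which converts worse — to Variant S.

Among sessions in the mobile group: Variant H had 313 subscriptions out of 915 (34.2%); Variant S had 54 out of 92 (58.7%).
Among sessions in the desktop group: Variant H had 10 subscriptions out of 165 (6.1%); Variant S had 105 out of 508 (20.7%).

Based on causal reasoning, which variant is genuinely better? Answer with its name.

The stratified and pooled comparisons disagree (Variant S wins within each device type; Variant H wins overall), so the answer turns on the causal role of device type.
Nothing the variant does changes device type; the imbalance is an allocation artefact. With device type also predicting the outcome, the pooled figure is confounded, and the within-stratum comparison is the causal one.
Within each level — mobile: 34.2% vs 58.7%; desktop: 6.1% vs 20.7% — Variant S is higher every time.

Variant S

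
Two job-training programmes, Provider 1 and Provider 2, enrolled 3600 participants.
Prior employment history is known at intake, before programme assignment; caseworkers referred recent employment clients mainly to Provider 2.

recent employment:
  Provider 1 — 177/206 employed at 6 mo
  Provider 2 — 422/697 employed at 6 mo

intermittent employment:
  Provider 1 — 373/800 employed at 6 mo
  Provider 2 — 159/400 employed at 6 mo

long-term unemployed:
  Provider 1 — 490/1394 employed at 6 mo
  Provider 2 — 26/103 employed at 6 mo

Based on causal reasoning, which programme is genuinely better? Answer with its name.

Provider 1

Prior employment history differs across programmes for reasons unrelated to any effect of the programme itself, and it separately predicts the outcome — a classic confounder. We must compare within prior employment history levels.
Within each level — recent employment: 85.9% vs 60.5%; intermittent employment: 46.6% vs 39.8%; long-term unemployed: 35.2% vs 25.2% — Provider 1 is higher every time.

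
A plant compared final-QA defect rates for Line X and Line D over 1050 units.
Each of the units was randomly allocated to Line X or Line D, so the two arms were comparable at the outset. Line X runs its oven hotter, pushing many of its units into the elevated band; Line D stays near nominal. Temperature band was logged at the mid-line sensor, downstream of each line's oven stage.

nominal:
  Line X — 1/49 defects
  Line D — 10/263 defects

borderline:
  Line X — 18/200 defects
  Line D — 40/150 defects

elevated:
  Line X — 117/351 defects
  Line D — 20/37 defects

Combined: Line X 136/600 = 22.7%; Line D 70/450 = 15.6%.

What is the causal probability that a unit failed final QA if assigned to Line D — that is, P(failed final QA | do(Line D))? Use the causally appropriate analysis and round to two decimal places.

0.16

The stratified and pooled comparisons disagree (Line X wins within each in-process temperature band; Line D wins overall), so the answer turns on the causal role of in-process temperature band.
In-process temperature band is recorded after the line and is itself shifted by it — it sits on the causal path from line to outcome. Conditioning on a mediator would strip out part of the effect we want; the pooled comparison gives the total causal effect.
So P(outcome | do(Line D)) is just the pooled rate for Line D: 70/450 = 0.156.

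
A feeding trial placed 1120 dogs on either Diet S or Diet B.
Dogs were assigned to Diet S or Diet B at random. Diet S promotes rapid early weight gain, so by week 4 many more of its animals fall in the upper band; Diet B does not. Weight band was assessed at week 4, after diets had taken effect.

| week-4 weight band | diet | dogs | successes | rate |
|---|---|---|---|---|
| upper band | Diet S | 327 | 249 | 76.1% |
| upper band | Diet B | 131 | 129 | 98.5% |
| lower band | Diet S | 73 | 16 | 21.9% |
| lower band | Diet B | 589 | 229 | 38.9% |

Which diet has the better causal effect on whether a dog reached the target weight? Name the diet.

Diet S

Within every week-4 weight band level Diet B has the higher rate, yet pooled Diet S does — Simpson's reversal.
Week-4 weight band is recorded after the diet and is itself shifted by it — it sits on the causal path from diet to outcome. Conditioning on a mediator would strip out part of the effect we want; the pooled comparison gives the total causal effect.
Pooled: Diet S 66.2% vs Diet B 49.7%; Diet S is higher overall.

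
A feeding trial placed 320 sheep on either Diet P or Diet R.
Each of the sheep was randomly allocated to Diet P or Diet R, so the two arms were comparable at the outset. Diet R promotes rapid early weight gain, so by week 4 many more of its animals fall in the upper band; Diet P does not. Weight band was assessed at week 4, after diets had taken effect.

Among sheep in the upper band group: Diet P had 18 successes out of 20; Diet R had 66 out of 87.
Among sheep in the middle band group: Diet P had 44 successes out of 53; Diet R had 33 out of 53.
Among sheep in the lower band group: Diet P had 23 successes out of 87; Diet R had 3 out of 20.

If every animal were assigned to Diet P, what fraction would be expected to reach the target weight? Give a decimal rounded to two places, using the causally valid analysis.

Week-4 weight band here is a post-treatment variable shaped by the diet; conditioning on it would introduce bias rather than remove it. The overall comparison is the causal one.
So P(outcome | do(Diet P)) is just the pooled rate for Diet P: 85/160 = 0.531.

0.53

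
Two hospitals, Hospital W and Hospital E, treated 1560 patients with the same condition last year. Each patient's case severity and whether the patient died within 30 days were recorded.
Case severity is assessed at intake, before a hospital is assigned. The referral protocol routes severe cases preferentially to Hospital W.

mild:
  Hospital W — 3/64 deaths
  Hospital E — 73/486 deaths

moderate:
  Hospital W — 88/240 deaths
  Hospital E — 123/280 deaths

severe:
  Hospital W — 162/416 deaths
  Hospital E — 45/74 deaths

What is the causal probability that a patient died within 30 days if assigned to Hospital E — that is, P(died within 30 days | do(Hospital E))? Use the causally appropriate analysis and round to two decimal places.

0.39

Case severity differs across hospitals for reasons unrelated to any effect of the hospital itself, and it separately predicts the outcome — a classic confounder. We must compare within case severity levels.
Standardising Hospital E to the population case severity mix: 0.353·73/486 + 0.333·123/280 + 0.314·45/74 = 0.390.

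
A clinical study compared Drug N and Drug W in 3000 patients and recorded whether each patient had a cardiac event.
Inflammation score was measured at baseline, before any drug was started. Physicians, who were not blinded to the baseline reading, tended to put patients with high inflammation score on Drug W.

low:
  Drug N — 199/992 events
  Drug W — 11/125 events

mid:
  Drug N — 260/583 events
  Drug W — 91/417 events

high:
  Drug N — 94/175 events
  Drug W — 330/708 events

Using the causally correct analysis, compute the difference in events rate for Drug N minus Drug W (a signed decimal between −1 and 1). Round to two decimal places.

+0.14

Inflammation score satisfies the back-door criterion: it is not a descendant of the drug, and it blocks the spurious path from drug to outcome. Adjusting for it (i.e., using the within-inflammation score rates) gives the causal effect.
Adjusting over the population distribution of inflammation score: 0.372·(0.201−0.088) + 0.333·(0.446−0.218) + 0.294·(0.537−0.466) = +0.139.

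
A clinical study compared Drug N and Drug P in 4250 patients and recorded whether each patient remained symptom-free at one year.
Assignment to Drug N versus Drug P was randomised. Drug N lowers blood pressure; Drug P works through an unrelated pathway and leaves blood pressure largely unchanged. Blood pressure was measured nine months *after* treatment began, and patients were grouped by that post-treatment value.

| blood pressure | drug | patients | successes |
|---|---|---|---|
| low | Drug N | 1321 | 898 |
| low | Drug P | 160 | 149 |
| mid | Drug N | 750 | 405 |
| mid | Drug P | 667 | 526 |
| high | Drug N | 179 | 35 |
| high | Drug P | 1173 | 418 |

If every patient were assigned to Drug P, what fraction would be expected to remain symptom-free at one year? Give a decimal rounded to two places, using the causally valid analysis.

0.55

Blood pressure is downstream of the drug. One should not condition on a consequence of treatment, so the overall rates are the right comparison.
So P(outcome | do(Drug P)) is just the pooled rate for Drug P: 1093/2000 = 0.546.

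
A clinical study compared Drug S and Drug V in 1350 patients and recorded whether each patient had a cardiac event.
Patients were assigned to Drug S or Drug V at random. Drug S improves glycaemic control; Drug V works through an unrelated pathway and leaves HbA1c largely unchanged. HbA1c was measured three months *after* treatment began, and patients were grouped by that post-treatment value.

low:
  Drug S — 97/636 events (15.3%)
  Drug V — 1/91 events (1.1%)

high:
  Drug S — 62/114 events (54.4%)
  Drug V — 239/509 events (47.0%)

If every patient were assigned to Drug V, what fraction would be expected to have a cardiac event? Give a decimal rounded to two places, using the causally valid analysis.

The HbA1c-specific comparison favours Drug V throughout, but the pooled figures favour Drug S. The question is whether to condition on HbA1c.
The distribution of HbA1c is itself part of what the drug does — it is an intermediate outcome. Holding it fixed would remove that part of the effect; the total effect is the pooled difference.
So P(outcome | do(Drug V)) is just the pooled rate for Drug V: 240/600 = 0.400.

0.40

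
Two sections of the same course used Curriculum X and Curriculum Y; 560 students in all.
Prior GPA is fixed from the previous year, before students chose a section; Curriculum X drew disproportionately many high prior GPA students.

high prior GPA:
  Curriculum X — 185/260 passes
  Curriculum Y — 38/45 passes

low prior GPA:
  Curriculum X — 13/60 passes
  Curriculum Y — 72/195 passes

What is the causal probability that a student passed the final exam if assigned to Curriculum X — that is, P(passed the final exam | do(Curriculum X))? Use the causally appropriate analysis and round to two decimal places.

0.49

Prior GPA band is set before the teaching method has any effect — it is not caused by the teaching method — and it independently drives the outcome. That makes it a confounder, so the causal comparison is within prior GPA band levels.
Standardising Curriculum X to the population prior GPA band mix: 0.545·185/260 + 0.455·13/60 = 0.486.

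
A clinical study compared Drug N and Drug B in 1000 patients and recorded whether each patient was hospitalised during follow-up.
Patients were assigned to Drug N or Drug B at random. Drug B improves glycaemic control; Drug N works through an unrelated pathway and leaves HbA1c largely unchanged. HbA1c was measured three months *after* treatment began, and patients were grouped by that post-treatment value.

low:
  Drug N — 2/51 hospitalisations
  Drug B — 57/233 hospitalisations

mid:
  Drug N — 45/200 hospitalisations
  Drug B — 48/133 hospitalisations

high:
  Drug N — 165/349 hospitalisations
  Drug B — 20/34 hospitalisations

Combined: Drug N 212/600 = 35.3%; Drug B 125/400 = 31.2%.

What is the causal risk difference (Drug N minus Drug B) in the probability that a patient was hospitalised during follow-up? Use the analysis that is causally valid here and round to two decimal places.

+0.04

Within every HbA1c level Drug N has the lower rate, yet pooled Drug B does — Simpson's reversal.
Stratifying would compare drugs among patients the drugs themselves sorted into HbA1c groups — a form of selection on an intermediate. The unconditioned pooled rates give the total causal effect.
The causal difference is the pooled difference: 0.353 − 0.312 = +0.041.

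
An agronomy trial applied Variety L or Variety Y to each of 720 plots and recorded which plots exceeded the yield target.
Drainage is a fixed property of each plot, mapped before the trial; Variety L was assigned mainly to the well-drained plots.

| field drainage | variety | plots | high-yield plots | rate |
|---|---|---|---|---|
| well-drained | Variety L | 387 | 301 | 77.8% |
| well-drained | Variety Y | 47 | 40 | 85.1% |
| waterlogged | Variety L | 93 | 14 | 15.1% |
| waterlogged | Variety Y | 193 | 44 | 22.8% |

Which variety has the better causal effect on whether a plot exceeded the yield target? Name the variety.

Variety Y

Field drainage satisfies the back-door criterion: it is not a descendant of the variety, and it blocks the spurious path from variety to outcome. Adjusting for it (i.e., using the within-field drainage rates) gives the causal effect.
Within each level — well-drained: 77.8% vs 85.1%; waterlogged: 15.1% vs 22.8% — Variety Y is higher every time.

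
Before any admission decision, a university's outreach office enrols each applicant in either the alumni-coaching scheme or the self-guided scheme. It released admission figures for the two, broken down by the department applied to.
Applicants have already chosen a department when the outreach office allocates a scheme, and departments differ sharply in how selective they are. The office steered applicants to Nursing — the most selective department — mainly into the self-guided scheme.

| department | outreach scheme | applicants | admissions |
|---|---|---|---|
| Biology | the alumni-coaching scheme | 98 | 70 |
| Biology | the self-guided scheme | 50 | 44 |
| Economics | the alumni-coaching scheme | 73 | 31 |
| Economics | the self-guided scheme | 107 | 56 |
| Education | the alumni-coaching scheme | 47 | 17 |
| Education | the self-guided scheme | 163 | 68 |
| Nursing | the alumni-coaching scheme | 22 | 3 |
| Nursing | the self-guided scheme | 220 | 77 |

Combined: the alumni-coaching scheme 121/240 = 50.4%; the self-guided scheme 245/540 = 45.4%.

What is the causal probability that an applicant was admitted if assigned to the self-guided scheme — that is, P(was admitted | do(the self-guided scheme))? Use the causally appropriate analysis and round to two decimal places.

0.51

The imbalance in department arose from how applicants were allocated, not from anything the outreach scheme did; and department independently affects the outcome. The pooled gap is confounded — condition on department.
Standardising the self-guided scheme to the population department mix: 0.190·44/50 + 0.231·56/107 + 0.269·68/163 + 0.310·77/220 = 0.509.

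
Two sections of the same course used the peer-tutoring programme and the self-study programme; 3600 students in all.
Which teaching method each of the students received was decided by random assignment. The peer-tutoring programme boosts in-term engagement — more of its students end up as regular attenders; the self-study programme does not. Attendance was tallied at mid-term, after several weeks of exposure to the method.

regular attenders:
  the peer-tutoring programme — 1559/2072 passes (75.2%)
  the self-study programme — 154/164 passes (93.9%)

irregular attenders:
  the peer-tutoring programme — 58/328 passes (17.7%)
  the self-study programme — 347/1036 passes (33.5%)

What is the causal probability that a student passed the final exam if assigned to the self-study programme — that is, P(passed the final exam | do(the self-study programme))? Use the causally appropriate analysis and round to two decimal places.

the self-study programme is higher inside every mid-term attendance stratum but the peer-tutoring programme is higher in aggregate. Whether to stratify depends on how mid-term attendance relates to the teaching method.
The distribution of mid-term attendance is itself part of what the teaching method does — it is an intermediate outcome. Holding it fixed would remove that part of the effect; the total effect is the pooled difference.
So P(outcome | do(the self-study programme)) is just the pooled rate for the self-study programme: 501/1200 = 0.417.

0.42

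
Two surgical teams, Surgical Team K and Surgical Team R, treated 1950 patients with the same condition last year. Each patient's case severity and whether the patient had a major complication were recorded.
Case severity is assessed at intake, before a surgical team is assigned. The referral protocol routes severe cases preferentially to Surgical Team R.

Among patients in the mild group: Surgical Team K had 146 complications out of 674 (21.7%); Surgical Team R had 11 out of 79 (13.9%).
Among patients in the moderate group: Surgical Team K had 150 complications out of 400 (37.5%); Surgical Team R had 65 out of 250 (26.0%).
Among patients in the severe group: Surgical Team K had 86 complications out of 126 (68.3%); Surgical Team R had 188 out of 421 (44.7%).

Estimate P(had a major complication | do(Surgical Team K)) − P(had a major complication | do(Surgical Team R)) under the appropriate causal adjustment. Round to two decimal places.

Within every case severity level Surgical Team R has the lower rate, yet pooled Surgical Team K does — Simpson's reversal.
Case severity is set before the surgical team has any effect — it is not caused by the surgical team — and it independently drives the outcome. That makes it a confounder, so the causal comparison is within case severity levels.
Adjusting over the population distribution of case severity: 0.386·(0.217−0.139) + 0.333·(0.375−0.260) + 0.281·(0.683−0.447) = +0.134.

+0.13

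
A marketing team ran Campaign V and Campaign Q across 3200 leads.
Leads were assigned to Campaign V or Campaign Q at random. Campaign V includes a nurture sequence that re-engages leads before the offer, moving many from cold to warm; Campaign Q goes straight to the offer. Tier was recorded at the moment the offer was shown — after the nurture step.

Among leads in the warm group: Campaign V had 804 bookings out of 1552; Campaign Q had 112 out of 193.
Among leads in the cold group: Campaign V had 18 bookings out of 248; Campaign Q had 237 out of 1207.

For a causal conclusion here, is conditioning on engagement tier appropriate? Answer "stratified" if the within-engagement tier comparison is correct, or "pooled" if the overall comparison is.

pooled

Stratifying would compare campaigns among leads the campaigns themselves sorted into engagement tier groups — a form of selection on an intermediate. The unconditioned pooled rates give the total causal effect.
Pooled: Campaign V 45.7% vs Campaign Q 24.9%; Campaign V is higher overall.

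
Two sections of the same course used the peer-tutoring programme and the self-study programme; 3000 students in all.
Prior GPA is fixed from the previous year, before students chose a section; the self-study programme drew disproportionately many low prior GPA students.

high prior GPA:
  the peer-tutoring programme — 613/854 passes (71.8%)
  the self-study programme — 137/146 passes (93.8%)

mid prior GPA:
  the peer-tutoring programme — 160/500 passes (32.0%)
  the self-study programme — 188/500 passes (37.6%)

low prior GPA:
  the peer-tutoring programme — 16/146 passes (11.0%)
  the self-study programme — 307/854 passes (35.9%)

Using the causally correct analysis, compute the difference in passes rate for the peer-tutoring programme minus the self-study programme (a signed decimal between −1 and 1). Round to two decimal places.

-0.18

The prior GPA band-specific comparison favours the self-study programme throughout, but the pooled figures favour the peer-tutoring programme. The question is whether to condition on prior GPA band.
The imbalance in prior GPA band arose from how students were allocated, not from anything the teaching method did; and prior GPA band independently affects the outcome. The pooled gap is confounded — condition on prior GPA band.
Adjusting over the population distribution of prior GPA band: 0.333·(0.718−0.938) + 0.333·(0.320−0.376) + 0.333·(0.110−0.359) = -0.175.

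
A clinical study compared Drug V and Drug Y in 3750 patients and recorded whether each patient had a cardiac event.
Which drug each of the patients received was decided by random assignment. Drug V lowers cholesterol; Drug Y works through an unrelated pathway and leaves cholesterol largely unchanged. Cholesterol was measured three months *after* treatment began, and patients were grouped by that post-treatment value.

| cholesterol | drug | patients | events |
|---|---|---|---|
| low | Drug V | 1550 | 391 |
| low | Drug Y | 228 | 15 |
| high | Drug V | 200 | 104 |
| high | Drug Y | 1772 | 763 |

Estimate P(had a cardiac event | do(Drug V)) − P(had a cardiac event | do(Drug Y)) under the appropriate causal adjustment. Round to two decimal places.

Cholesterol here is a post-treatment variable shaped by the drug; conditioning on it would introduce bias rather than remove it. The overall comparison is the causal one.
The causal difference is the pooled difference: 0.283 − 0.389 = -0.106.

-0.11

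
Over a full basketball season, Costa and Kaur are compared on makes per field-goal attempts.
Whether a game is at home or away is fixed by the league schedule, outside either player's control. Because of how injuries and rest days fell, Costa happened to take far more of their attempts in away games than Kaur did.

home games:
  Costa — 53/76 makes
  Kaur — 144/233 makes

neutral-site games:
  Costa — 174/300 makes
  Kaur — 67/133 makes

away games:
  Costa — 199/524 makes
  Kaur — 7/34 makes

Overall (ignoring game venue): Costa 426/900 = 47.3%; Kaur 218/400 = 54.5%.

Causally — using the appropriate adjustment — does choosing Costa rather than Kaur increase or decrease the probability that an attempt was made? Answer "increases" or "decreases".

increases

Costa is higher inside every game venue stratum but Kaur is higher in aggregate. Whether to stratify depends on how game venue relates to the player.
Since game venue is a pre-existing factor (not a product of the player) and it affects the outcome on its own, it is a confounder. The stratified rates, not the pooled rate, identify the causal effect.
Within each level — home games: 69.7% vs 61.8%; neutral-site games: 58.0% vs 50.4%; away games: 38.0% vs 20.6% — Costa is higher every time.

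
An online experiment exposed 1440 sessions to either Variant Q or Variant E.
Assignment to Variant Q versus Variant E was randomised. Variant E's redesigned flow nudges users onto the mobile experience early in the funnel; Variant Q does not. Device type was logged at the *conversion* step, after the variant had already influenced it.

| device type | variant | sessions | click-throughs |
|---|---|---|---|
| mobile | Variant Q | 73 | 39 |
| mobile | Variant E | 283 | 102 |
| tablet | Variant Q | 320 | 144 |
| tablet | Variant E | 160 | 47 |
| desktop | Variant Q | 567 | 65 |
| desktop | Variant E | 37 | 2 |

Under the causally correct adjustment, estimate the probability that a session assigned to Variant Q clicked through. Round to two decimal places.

0.26

Within every device type level Variant Q has the higher rate, yet pooled Variant E does — Simpson's reversal.
The distribution of device type is itself part of what the variant does — it is an intermediate outcome. Holding it fixed would remove that part of the effect; the total effect is the pooled difference.
So P(outcome | do(Variant Q)) is just the pooled rate for Variant Q: 248/960 = 0.258.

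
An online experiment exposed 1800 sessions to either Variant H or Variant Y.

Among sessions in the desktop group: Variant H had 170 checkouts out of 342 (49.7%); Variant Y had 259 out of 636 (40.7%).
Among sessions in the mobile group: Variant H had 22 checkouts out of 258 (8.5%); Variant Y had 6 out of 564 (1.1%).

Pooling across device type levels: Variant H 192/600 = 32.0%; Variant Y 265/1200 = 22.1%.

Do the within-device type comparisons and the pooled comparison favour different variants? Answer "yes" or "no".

no

Within each device type level (desktop 49.7% vs 40.7%; mobile 8.5% vs 1.1%), Variant H has the higher rate every time. Pooled: 32.0% vs 22.1% — Variant H has the higher rate overall. They agree.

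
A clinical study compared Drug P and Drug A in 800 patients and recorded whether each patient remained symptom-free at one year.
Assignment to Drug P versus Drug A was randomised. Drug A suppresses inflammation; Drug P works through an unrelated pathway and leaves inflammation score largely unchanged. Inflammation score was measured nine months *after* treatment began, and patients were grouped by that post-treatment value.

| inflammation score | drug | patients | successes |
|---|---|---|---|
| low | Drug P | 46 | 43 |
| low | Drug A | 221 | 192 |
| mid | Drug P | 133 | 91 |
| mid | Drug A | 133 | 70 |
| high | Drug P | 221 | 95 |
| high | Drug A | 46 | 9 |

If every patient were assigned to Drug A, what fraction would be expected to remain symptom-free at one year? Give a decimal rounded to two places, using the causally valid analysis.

0.68

The inflammation score-specific comparison favours Drug P throughout, but the pooled figures favour Drug A. The question is whether to condition on inflammation score.
Stratifying would compare drugs among patients the drugs themselves sorted into inflammation score groups — a form of selection on an intermediate. The unconditioned pooled rates give the total causal effect.
So P(outcome | do(Drug A)) is just the pooled rate for Drug A: 271/400 = 0.677.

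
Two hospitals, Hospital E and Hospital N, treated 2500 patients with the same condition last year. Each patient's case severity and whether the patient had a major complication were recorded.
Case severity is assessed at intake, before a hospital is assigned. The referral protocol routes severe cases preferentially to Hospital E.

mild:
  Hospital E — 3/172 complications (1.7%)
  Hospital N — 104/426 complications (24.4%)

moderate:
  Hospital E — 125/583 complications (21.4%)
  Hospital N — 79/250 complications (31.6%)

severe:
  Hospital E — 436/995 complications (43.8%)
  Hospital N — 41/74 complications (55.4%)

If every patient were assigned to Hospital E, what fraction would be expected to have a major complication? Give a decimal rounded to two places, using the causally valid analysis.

0.26

Within every case severity level Hospital E has the lower rate, yet pooled Hospital N does — Simpson's reversal.
Case severity is set before the hospital has any effect — it is not caused by the hospital — and it independently drives the outcome. That makes it a confounder, so the causal comparison is within case severity levels.
Standardising Hospital E to the population case severity mix: 0.239·3/172 + 0.333·125/583 + 0.428·436/995 = 0.263.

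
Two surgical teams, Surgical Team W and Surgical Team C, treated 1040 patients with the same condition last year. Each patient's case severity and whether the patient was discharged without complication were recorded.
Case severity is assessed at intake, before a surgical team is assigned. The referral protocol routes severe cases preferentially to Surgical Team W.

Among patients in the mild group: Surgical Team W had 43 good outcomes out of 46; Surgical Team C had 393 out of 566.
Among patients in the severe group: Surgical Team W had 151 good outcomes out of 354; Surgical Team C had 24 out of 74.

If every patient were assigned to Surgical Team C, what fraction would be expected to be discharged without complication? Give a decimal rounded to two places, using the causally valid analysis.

0.54

Here case severity is a common cause — it drives both which surgical team a case falls under and the outcome. The crude comparison mixes populations; the stratum-specific rates are the causally relevant ones.
Standardising Surgical Team C to the population case severity mix: 0.588·393/566 + 0.412·24/74 = 0.542.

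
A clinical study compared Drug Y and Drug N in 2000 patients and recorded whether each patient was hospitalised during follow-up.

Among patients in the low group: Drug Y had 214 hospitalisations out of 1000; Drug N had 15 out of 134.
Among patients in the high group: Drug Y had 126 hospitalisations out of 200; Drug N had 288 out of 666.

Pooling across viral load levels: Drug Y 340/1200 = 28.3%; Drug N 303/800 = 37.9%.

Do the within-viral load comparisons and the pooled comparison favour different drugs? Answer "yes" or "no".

Within each viral load level (low 21.4% vs 11.2%; high 63.0% vs 43.2%), Drug N has the lower rate every time. Pooled: 28.3% vs 37.9% — Drug Y has the lower rate overall. The two comparisons disagree.

yes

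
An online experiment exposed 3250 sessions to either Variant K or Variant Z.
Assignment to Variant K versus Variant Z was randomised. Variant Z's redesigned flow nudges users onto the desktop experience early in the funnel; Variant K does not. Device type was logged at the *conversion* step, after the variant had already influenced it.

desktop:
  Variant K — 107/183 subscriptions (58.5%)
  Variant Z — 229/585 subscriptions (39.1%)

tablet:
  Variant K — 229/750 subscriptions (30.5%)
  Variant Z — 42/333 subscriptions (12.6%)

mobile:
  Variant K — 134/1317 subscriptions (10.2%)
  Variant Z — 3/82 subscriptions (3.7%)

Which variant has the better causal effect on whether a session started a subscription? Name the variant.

Device type is downstream of the variant. One should not condition on a consequence of treatment, so the overall rates are the right comparison.
Pooled: Variant K 20.9% vs Variant Z 27.4%; Variant Z is higher overall.

Variant Z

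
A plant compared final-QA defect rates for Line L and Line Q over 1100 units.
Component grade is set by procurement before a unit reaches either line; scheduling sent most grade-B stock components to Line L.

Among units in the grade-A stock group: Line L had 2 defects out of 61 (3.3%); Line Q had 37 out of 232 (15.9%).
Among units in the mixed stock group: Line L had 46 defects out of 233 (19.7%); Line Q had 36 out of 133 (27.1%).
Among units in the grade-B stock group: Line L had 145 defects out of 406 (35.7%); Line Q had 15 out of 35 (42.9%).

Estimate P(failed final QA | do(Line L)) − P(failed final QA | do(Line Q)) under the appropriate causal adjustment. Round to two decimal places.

Since component grade is a pre-existing factor (not a product of the line) and it affects the outcome on its own, it is a confounder. The stratified rates, not the pooled rate, identify the causal effect.
Adjusting over the population distribution of component grade: 0.266·(0.033−0.159) + 0.333·(0.197−0.271) + 0.401·(0.357−0.429) = -0.087.

-0.09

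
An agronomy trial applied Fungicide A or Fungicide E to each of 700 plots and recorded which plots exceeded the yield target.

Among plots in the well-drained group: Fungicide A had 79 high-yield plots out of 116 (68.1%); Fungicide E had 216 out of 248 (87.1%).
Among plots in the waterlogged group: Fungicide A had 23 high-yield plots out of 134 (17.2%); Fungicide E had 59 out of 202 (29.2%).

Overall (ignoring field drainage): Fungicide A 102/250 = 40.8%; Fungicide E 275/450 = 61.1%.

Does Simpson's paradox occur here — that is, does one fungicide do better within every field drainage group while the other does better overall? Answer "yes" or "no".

Within each field drainage level (well-drained 68.1% vs 87.1%; waterlogged 17.2% vs 29.2%), Fungicide E has the higher rate every time. Pooled: 40.8% vs 61.1% — Fungicide E has the higher rate overall. They agree.

no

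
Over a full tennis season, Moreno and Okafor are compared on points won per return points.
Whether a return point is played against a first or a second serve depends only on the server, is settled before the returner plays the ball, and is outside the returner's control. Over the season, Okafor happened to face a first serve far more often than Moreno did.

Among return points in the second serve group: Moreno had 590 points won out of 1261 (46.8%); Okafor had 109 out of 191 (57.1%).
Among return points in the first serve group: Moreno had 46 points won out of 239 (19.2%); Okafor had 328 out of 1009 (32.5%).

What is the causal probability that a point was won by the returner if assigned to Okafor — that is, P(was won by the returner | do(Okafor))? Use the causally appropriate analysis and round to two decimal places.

0.46

Here serve type is a common cause — it drives both which player a case falls under and the outcome. The crude comparison mixes populations; the stratum-specific rates are the causally relevant ones.
Standardising Okafor to the population serve type mix: 0.538·109/191 + 0.462·328/1009 = 0.457.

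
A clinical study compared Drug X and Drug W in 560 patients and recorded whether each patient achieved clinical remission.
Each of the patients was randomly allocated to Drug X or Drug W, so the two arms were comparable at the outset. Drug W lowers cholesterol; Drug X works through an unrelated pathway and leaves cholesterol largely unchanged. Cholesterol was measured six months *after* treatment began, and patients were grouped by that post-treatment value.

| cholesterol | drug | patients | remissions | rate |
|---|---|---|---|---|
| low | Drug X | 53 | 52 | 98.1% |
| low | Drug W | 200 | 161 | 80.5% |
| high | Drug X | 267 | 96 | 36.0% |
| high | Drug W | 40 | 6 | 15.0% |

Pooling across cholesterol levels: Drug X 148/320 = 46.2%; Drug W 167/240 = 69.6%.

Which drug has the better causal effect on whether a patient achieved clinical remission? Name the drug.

Drug X is higher inside every cholesterol stratum but Drug W is higher in aggregate. Whether to stratify depends on how cholesterol relates to the drug.
Because the drug influences cholesterol, cholesterol is a post-treatment mediator, not a confounder. Stratifying on it would bias the estimate; the causal effect is the crude pooled difference.
Pooled: Drug X 46.2% vs Drug W 69.6%; Drug W is higher overall.

Drug W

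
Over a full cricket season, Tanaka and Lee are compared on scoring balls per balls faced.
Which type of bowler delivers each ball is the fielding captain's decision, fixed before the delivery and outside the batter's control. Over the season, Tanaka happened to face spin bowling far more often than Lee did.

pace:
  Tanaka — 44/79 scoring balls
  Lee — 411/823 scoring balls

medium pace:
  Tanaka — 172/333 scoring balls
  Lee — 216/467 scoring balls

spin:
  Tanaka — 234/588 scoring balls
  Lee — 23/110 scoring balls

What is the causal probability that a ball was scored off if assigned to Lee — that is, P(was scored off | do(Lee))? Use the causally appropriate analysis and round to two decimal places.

Within every bowling type level Tanaka has the higher rate, yet pooled Lee does — Simpson's reversal.
Here bowling type is a common cause — it drives both which player a case falls under and the outcome. The crude comparison mixes populations; the stratum-specific rates are the causally relevant ones.
Standardising Lee to the population bowling type mix: 0.376·411/823 + 0.333·216/467 + 0.291·23/110 = 0.403.

0.40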